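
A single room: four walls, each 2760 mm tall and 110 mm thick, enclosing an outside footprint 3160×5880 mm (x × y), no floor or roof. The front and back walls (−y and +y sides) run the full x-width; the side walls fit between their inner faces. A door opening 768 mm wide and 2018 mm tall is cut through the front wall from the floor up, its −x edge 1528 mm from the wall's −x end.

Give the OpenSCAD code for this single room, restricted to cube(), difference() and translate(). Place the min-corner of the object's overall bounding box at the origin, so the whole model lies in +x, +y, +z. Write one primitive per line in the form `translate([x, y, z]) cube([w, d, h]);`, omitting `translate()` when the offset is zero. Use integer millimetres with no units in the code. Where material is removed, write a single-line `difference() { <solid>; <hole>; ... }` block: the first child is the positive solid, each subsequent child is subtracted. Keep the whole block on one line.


difference() { cube([3160, 110, 2760]); translate([1528, 0, 0]) cube([768, 110, 2018]); }
translate([0, 5770, 0]) cube([3160, 110, 2760]);
translate([0, 110, 0]) cube([110, 5660, 2760]);
translate([3050, 110, 0]) cube([110, 5660, 2760]);


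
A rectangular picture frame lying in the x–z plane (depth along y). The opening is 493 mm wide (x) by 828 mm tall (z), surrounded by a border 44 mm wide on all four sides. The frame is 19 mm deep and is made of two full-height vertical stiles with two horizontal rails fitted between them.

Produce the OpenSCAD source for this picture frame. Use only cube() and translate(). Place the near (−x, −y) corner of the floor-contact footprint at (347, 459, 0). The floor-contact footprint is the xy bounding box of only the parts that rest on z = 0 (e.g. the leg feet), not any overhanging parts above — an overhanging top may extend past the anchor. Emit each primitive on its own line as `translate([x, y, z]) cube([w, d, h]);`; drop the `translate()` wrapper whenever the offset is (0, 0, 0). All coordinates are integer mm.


translate([347, 459, 0]) cube([44, 19, 916]);
translate([884, 459, 0]) cube([44, 19, 916]);
translate([391, 459, 0]) cube([493, 19, 44]);
translate([391, 459, 872]) cube([493, 19, 44]);


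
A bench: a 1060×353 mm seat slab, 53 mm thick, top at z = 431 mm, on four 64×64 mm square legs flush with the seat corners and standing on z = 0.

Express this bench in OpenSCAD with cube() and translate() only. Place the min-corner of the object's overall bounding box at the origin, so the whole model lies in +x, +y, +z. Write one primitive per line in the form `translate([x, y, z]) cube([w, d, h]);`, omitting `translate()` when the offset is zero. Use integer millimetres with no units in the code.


// leg_h = 431 − 53 = 378
translate([0, 0, 378]) cube([1060, 353, 53]);
cube([64, 64, 378]);
translate([0, 289, 0]) cube([64, 64, 378]);
translate([996, 0, 0]) cube([64, 64, 378]);
translate([996, 289, 0]) cube([64, 64, 378]);


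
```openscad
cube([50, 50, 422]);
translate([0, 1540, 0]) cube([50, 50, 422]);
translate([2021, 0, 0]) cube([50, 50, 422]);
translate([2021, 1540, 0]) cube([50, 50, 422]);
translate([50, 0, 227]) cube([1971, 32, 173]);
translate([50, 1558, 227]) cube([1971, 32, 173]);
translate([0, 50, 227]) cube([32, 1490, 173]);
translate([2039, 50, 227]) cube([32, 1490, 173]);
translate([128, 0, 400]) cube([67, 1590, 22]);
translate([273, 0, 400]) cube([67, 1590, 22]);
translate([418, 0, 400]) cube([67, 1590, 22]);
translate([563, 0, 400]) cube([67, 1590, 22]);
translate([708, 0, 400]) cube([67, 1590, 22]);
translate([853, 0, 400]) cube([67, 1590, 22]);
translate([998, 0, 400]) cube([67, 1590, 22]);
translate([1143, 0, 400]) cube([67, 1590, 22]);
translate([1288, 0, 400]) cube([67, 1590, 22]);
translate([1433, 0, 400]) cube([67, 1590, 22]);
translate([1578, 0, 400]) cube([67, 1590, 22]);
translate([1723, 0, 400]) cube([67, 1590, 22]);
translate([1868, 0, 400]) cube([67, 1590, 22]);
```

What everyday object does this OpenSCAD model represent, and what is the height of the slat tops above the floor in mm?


A bed frame. The slat-top height is 422 mm.

Four posts, four rails, and a row of slats — a bed frame. Slats sit on the rails at z = 227 + 173 = 400; with slat thickness 22, the top is 422 mm.


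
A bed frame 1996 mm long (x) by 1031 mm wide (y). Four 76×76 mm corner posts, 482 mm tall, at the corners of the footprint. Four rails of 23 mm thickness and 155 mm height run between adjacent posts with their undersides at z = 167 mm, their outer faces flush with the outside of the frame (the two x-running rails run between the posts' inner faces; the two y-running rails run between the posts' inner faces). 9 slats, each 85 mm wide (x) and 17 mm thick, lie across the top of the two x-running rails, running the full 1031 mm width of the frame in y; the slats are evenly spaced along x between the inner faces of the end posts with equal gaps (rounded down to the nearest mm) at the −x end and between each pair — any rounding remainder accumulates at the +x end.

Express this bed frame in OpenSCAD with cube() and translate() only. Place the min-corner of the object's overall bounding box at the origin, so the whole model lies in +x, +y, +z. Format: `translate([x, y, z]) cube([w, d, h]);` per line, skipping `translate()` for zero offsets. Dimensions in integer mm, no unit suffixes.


cube([76, 76, 482]);
translate([0, 955, 0]) cube([76, 76, 482]);
translate([1920, 0, 0]) cube([76, 76, 482]);
translate([1920, 955, 0]) cube([76, 76, 482]);
translate([76, 0, 167]) cube([1844, 23, 155]);
translate([76, 1008, 167]) cube([1844, 23, 155]);
translate([0, 76, 167]) cube([23, 879, 155]);
translate([1973, 76, 167]) cube([23, 879, 155]);
translate([183, 0, 322]) cube([85, 1031, 17]);
translate([375, 0, 322]) cube([85, 1031, 17]);
translate([567, 0, 322]) cube([85, 1031, 17]);
translate([759, 0, 322]) cube([85, 1031, 17]);
translate([951, 0, 322]) cube([85, 1031, 17]);
translate([1143, 0, 322]) cube([85, 1031, 17]);
translate([1335, 0, 322]) cube([85, 1031, 17]);
translate([1527, 0, 322]) cube([85, 1031, 17]);
translate([1719, 0, 322]) cube([85, 1031, 17]);


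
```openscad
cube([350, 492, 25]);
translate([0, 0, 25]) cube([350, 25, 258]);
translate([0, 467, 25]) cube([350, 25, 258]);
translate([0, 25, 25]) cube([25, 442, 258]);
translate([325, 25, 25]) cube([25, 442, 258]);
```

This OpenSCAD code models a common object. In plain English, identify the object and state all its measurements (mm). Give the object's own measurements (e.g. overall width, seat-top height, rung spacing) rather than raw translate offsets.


An open-topped rectangular box: outside dimensions 350×492×283 mm, with a uniform wall and base thickness of 25 mm. The base is a full 350×492 slab on the floor; four walls sit on top of the base. The front and back walls (the −y and +y sides) span the full width; the two side walls fit between them.


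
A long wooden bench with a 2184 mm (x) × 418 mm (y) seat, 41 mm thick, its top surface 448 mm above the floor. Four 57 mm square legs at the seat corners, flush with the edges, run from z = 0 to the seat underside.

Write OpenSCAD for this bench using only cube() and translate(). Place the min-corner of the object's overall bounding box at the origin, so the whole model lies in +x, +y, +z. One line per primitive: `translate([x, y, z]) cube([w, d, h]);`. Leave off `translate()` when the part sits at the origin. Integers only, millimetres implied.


translate([0, 0, 407]) cube([2184, 418, 41]);
cube([57, 57, 407]);
translate([0, 361, 0]) cube([57, 57, 407]);
translate([2127, 0, 0]) cube([57, 57, 407]);
translate([2127, 361, 0]) cube([57, 57, 407]);


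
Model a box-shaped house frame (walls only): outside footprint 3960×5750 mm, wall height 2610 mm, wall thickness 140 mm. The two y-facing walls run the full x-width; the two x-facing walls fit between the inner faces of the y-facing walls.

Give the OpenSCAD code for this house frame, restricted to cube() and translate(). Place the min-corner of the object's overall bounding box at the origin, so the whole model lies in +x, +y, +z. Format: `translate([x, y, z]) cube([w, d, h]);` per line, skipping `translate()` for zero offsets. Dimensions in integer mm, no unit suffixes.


cube([3960, 140, 2610]);
translate([0, 5610, 0]) cube([3960, 140, 2610]);
translate([0, 140, 0]) cube([140, 5470, 2610]);
translate([3820, 140, 0]) cube([140, 5470, 2610]);


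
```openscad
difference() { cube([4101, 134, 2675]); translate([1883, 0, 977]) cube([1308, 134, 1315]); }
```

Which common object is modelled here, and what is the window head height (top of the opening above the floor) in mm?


A wall with a window opening. The window head height is 2292 mm.

A wall with a rectangular opening subtracted — a window. Sill at z = 977, opening 1315 mm tall, so the head is at 977 + 1315 = 2292 mm.


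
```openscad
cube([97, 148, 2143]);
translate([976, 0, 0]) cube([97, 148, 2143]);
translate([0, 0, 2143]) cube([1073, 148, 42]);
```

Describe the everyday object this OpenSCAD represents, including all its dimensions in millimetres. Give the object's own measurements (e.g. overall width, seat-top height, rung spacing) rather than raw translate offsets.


A door frame. The clear opening is 879 mm wide and 2143 mm high. Two 97 mm wide jambs, 148 mm deep, stand either side of the opening from the floor to the top of the opening. A 42 mm thick head sits across the top of both jambs, spanning the full outside width of the frame.


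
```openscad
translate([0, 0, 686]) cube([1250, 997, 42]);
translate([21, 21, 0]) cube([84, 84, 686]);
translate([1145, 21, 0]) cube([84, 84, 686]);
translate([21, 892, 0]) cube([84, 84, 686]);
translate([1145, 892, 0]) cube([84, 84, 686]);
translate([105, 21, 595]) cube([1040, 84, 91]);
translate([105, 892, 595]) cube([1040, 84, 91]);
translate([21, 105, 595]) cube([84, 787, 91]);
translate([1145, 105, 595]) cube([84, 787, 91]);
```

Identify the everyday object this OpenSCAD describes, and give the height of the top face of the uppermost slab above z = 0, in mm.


A table. The table height is 728 mm.

A 1250×997×42 slab sits at z = 686 on four 84 mm square posts — a table. The top surface is at 686 + 42 = 728 mm.


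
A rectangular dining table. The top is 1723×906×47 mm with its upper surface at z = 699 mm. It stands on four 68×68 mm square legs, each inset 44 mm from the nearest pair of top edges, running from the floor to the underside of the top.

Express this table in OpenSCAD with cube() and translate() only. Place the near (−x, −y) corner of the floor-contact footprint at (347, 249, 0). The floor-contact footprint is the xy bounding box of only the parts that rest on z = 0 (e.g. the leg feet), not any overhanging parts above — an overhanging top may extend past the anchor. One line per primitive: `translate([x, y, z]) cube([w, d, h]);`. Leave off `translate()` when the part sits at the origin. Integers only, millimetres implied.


translate([303, 205, 652]) cube([1723, 906, 47]);
translate([347, 249, 0]) cube([68, 68, 652]);
translate([1914, 249, 0]) cube([68, 68, 652]);
translate([347, 999, 0]) cube([68, 68, 652]);
translate([1914, 999, 0]) cube([68, 68, 652]);


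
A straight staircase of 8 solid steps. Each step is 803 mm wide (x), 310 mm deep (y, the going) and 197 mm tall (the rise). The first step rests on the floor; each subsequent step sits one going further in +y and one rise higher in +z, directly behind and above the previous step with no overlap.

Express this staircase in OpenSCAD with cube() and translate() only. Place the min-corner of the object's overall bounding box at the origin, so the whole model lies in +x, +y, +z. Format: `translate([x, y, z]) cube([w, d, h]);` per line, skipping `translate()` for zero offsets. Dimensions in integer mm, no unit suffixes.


cube([803, 310, 197]);
translate([0, 310, 197]) cube([803, 310, 197]);
translate([0, 620, 394]) cube([803, 310, 197]);
translate([0, 930, 591]) cube([803, 310, 197]);
translate([0, 1240, 788]) cube([803, 310, 197]);
translate([0, 1550, 985]) cube([803, 310, 197]);
translate([0, 1860, 1182]) cube([803, 310, 197]);
translate([0, 2170, 1379]) cube([803, 310, 197]);


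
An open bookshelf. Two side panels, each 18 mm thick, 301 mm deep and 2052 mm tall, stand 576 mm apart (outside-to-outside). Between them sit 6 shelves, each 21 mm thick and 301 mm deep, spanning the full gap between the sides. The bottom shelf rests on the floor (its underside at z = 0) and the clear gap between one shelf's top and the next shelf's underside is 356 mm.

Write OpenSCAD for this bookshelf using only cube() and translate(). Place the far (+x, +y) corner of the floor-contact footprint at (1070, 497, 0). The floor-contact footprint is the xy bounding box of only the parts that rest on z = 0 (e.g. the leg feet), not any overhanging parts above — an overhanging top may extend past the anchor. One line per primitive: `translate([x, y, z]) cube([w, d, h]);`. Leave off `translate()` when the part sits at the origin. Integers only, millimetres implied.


translate([494, 196, 0]) cube([18, 301, 2052]);
translate([1052, 196, 0]) cube([18, 301, 2052]);
translate([512, 196, 0]) cube([540, 301, 21]);
translate([512, 196, 377]) cube([540, 301, 21]);
translate([512, 196, 754]) cube([540, 301, 21]);
translate([512, 196, 1131]) cube([540, 301, 21]);
translate([512, 196, 1508]) cube([540, 301, 21]);
translate([512, 196, 1885]) cube([540, 301, 21]);


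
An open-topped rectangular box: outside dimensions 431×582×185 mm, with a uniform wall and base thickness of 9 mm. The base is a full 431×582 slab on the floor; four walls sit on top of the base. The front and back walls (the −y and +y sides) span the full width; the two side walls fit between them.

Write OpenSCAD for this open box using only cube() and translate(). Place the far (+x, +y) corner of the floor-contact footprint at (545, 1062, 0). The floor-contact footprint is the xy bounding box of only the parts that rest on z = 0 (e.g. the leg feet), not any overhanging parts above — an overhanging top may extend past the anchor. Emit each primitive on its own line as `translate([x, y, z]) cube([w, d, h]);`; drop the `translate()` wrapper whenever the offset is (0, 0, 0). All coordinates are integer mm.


translate([114, 480, 0]) cube([431, 582, 9]);
translate([114, 480, 9]) cube([431, 9, 176]);
translate([114, 1053, 9]) cube([431, 9, 176]);
translate([114, 489, 9]) cube([9, 564, 176]);
translate([536, 489, 9]) cube([9, 564, 176]);


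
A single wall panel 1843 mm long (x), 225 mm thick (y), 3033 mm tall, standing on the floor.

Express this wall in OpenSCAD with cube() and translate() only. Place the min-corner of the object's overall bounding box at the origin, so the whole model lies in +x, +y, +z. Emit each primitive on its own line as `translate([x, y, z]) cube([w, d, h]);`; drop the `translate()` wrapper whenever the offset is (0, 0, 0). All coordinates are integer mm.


cube([1843, 225, 3033]);


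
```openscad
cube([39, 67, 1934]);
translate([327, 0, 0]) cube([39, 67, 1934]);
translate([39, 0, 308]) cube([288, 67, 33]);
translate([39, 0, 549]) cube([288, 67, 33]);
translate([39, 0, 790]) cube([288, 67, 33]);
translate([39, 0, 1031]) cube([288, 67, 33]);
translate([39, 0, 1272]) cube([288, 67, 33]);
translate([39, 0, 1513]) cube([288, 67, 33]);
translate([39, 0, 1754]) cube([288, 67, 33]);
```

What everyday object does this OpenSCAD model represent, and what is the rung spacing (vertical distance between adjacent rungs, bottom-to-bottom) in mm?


A ladder. The rung spacing is 241 mm.

Two tall 39×67 posts with 7 short bars between them — a ladder. Adjacent rungs sit at z = 308 and z = 549, so the spacing is 549 − 308 = 241 mm.


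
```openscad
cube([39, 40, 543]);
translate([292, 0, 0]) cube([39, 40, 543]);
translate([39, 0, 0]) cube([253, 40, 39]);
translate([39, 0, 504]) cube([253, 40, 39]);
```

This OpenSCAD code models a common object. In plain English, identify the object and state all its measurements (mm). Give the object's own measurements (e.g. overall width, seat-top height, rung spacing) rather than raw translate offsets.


A rectangular picture frame lying in the x–z plane (depth along y). The opening is 253 mm wide (x) by 465 mm tall (z), surrounded by a border 39 mm wide on all four sides. The frame is 40 mm deep and is made of two full-height vertical stiles with two horizontal rails fitted between them.


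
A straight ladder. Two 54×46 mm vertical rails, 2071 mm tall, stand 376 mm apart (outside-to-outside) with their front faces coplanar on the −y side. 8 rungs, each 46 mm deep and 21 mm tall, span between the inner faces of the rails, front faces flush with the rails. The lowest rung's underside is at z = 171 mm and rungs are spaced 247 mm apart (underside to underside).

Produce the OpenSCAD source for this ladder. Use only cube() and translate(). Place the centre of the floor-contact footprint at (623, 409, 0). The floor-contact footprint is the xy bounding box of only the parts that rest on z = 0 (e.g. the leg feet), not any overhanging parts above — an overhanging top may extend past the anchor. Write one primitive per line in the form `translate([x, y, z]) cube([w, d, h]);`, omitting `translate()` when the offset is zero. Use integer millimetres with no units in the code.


translate([435, 386, 0]) cube([54, 46, 2071]);
translate([757, 386, 0]) cube([54, 46, 2071]);
translate([489, 386, 171]) cube([268, 46, 21]);
translate([489, 386, 418]) cube([268, 46, 21]);
translate([489, 386, 665]) cube([268, 46, 21]);
translate([489, 386, 912]) cube([268, 46, 21]);
translate([489, 386, 1159]) cube([268, 46, 21]);
translate([489, 386, 1406]) cube([268, 46, 21]);
translate([489, 386, 1653]) cube([268, 46, 21]);
translate([489, 386, 1900]) cube([268, 46, 21]);


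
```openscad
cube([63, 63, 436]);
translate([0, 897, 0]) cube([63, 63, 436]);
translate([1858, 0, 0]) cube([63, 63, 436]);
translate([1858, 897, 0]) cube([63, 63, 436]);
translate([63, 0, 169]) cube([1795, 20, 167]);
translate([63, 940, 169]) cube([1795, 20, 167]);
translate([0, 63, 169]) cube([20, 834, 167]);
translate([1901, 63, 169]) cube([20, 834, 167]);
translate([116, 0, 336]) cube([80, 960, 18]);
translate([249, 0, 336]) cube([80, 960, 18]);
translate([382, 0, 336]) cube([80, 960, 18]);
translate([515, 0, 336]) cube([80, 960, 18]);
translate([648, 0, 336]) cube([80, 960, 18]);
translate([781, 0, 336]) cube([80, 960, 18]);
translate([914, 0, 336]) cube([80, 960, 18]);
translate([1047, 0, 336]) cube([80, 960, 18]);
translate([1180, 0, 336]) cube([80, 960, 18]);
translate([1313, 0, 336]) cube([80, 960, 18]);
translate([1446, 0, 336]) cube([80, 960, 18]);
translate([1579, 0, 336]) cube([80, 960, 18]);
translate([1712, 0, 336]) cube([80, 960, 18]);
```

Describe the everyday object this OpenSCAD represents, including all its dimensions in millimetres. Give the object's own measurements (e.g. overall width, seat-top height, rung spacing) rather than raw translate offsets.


A bed frame 1921 mm long (x) by 960 mm wide (y). Four 63×63 mm corner posts, 436 mm tall, at the corners of the footprint. Four rails of 20 mm thickness and 167 mm height run between adjacent posts with their undersides at z = 169 mm, their outer faces flush with the outside of the frame (the two x-running rails run between the posts' inner faces; the two y-running rails run between the posts' inner faces). 13 slats, each 80 mm wide (x) and 18 mm thick, lie across the top of the two x-running rails, running the full 960 mm width of the frame in y; along x they sit between the end posts with a 53 mm gap after the −x posts and between neighbouring slats, leaving 66 mm before the +x posts.


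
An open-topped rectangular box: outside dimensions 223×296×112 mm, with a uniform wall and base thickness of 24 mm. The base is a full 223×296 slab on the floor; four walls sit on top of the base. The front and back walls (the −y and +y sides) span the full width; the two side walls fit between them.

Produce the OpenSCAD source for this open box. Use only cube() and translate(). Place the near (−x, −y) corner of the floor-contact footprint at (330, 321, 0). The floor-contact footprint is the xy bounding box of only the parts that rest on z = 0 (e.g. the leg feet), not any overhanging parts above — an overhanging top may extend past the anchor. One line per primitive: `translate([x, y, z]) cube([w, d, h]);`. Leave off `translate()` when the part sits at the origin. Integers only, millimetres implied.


translate([330, 321, 0]) cube([223, 296, 24]);
translate([330, 321, 24]) cube([223, 24, 88]);
translate([330, 593, 24]) cube([223, 24, 88]);
translate([330, 345, 24]) cube([24, 248, 88]);
translate([529, 345, 24]) cube([24, 248, 88]);


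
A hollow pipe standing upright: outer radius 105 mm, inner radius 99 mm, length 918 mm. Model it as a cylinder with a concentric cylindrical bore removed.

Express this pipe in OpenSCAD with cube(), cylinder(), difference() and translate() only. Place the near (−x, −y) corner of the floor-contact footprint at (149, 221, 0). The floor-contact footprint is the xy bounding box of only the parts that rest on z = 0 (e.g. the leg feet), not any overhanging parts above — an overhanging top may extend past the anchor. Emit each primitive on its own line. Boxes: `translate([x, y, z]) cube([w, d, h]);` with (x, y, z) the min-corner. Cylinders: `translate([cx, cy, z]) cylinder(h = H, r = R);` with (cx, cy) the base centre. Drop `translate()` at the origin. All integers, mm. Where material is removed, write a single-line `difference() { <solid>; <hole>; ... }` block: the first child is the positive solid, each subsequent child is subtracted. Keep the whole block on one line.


difference() { translate([254, 326, 0]) cylinder(h = 918, r = 105); translate([254, 326, 0]) cylinder(h = 918, r = 99); }


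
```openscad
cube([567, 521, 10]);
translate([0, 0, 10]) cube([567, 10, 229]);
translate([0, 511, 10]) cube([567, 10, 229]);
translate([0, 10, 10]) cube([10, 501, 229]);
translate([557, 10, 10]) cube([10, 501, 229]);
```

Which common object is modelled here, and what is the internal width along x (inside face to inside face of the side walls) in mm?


An open box. The internal width is 547 mm.

A 567×521 base slab with four walls standing on it — an open box. The base is 567 mm wide and the walls are 10 mm thick, so the internal width is 567 − 2 × 10 = 547 mm.


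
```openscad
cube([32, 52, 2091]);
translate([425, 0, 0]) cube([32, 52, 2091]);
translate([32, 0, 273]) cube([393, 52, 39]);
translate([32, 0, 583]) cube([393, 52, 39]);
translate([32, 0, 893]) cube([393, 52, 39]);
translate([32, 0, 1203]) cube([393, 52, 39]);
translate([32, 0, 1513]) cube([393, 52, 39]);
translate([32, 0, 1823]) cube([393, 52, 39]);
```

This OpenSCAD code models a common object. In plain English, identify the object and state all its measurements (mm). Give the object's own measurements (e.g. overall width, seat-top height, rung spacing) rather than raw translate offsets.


A straight ladder. Two 32×52 mm vertical rails, 2091 mm tall, stand 457 mm apart (outside-to-outside) with their front faces coplanar on the −y side. 6 rungs, each 52 mm deep and 39 mm tall, span between the inner faces of the rails, front faces flush with the rails. The lowest rung's underside is at z = 273 mm and rungs are spaced 310 mm apart (underside to underside).


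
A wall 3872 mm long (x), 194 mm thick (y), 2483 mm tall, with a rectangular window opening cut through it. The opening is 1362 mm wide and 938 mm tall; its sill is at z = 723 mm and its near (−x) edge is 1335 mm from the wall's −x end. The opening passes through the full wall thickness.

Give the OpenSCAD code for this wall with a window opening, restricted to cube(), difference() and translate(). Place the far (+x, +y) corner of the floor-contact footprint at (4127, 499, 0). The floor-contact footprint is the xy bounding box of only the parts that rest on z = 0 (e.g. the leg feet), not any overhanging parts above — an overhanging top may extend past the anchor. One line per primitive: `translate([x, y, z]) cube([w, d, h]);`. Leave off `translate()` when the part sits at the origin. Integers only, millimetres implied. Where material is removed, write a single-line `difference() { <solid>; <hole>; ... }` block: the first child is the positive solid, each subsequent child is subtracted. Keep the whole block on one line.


difference() { translate([255, 305, 0]) cube([3872, 194, 2483]); translate([1590, 305, 723]) cube([1362, 194, 938]); }


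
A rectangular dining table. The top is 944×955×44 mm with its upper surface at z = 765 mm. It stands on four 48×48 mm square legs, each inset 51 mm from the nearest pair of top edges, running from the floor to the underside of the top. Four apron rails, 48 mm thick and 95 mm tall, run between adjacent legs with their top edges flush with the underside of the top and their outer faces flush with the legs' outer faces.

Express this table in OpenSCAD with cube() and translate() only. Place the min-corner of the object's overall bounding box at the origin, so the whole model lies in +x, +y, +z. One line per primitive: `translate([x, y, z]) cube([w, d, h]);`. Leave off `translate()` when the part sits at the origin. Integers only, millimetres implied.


translate([0, 0, 721]) cube([944, 955, 44]);
translate([51, 51, 0]) cube([48, 48, 721]);
translate([845, 51, 0]) cube([48, 48, 721]);
translate([51, 856, 0]) cube([48, 48, 721]);
translate([845, 856, 0]) cube([48, 48, 721]);
translate([99, 51, 626]) cube([746, 48, 95]);
translate([99, 856, 626]) cube([746, 48, 95]);
translate([51, 99, 626]) cube([48, 757, 95]);
translate([845, 99, 626]) cube([48, 757, 95]);


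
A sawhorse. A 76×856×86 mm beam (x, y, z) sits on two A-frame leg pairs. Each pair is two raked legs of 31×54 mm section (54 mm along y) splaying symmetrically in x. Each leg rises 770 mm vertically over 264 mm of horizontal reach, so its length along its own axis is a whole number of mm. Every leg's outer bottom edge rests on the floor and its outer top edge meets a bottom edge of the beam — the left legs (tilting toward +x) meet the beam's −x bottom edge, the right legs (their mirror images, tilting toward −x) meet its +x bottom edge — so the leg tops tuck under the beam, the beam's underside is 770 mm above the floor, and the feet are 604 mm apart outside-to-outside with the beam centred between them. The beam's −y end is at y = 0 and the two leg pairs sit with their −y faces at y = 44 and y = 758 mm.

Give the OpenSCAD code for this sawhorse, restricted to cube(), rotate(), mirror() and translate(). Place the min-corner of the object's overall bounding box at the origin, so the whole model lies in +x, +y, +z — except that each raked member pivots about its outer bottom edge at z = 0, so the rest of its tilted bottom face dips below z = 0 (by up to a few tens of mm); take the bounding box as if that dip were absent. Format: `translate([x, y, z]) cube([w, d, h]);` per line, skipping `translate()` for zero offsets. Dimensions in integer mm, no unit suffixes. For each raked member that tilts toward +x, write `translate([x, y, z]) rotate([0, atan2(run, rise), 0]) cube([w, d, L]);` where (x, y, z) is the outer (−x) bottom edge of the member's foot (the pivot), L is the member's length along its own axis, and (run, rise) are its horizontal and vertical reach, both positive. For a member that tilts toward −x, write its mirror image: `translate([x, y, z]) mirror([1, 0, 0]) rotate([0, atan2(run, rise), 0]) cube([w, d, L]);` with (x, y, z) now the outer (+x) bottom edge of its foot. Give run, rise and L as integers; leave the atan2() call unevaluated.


translate([264, 0, 770]) cube([76, 856, 86]);
translate([0, 44, 0]) rotate([0, atan2(264, 770), 0]) cube([31, 54, 814]);
translate([604, 44, 0]) mirror([1, 0, 0]) rotate([0, atan2(264, 770), 0]) cube([31, 54, 814]);
translate([0, 758, 0]) rotate([0, atan2(264, 770), 0]) cube([31, 54, 814]);
translate([604, 758, 0]) mirror([1, 0, 0]) rotate([0, atan2(264, 770), 0]) cube([31, 54, 814]);


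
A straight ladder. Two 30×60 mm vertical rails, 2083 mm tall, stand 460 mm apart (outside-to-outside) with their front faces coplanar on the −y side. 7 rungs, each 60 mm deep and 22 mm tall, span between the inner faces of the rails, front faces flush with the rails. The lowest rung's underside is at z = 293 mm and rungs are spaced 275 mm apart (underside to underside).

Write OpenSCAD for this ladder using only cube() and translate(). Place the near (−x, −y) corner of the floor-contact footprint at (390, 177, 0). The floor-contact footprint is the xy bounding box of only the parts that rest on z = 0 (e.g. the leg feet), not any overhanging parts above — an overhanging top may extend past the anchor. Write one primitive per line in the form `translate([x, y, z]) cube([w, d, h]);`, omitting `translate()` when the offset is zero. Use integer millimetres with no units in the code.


// rung span = 460 - 2*30 = 400
// rung[k] z = 293 + k*275
translate([390, 177, 0]) cube([30, 60, 2083]);
translate([820, 177, 0]) cube([30, 60, 2083]);
translate([420, 177, 293]) cube([400, 60, 22]);
translate([420, 177, 568]) cube([400, 60, 22]);
translate([420, 177, 843]) cube([400, 60, 22]);
translate([420, 177, 1118]) cube([400, 60, 22]);
translate([420, 177, 1393]) cube([400, 60, 22]);
translate([420, 177, 1668]) cube([400, 60, 22]);
translate([420, 177, 1943]) cube([400, 60, 22]);


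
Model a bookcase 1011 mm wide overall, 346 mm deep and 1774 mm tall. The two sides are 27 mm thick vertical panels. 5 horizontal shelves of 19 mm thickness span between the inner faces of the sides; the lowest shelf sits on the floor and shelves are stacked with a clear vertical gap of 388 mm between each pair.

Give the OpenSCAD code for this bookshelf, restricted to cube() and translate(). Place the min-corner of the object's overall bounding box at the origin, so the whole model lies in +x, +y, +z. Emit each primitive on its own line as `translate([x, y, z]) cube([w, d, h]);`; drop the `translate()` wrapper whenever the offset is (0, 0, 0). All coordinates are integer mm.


cube([27, 346, 1774]);
translate([984, 0, 0]) cube([27, 346, 1774]);
translate([27, 0, 0]) cube([957, 346, 19]);
translate([27, 0, 407]) cube([957, 346, 19]);
translate([27, 0, 814]) cube([957, 346, 19]);
translate([27, 0, 1221]) cube([957, 346, 19]);
translate([27, 0, 1628]) cube([957, 346, 19]);


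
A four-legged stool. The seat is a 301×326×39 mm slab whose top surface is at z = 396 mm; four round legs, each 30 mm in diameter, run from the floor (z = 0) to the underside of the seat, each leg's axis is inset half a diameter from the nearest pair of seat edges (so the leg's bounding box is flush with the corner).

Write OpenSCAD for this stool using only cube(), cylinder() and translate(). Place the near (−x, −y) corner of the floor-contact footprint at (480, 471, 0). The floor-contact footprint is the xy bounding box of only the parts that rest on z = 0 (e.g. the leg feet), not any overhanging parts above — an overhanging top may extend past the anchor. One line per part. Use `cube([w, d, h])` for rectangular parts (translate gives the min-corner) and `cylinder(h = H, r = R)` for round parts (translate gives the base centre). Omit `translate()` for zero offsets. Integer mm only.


// leg_h = 396 - 39 = 357
translate([480, 471, 357]) cube([301, 326, 39]);
translate([495, 486, 0]) cylinder(h = 357, r = 15);
translate([766, 486, 0]) cylinder(h = 357, r = 15);
translate([495, 782, 0]) cylinder(h = 357, r = 15);
translate([766, 782, 0]) cylinder(h = 357, r = 15);


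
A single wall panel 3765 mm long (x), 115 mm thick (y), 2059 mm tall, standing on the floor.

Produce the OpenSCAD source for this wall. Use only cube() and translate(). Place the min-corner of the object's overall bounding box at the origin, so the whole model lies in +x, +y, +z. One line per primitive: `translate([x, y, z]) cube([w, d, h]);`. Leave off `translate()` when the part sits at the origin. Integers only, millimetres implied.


cube([3765, 115, 2059]);


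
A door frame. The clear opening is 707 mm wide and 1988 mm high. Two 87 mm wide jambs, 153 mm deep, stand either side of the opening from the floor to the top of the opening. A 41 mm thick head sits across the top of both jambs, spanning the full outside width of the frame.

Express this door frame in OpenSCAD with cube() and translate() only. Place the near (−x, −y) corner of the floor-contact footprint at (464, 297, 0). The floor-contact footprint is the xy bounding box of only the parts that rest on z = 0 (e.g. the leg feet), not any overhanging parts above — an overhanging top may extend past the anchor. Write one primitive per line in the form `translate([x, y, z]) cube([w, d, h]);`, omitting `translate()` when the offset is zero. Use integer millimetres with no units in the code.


translate([464, 297, 0]) cube([87, 153, 1988]);
translate([1258, 297, 0]) cube([87, 153, 1988]);
translate([464, 297, 1988]) cube([881, 153, 41]);


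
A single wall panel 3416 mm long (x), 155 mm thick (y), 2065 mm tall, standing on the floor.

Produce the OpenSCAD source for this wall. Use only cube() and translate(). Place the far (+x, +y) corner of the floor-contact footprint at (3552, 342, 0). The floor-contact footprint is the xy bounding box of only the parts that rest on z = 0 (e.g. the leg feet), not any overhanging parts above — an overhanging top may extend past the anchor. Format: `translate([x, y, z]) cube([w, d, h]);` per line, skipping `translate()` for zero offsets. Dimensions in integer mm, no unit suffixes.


translate([136, 187, 0]) cube([3416, 155, 2065]);


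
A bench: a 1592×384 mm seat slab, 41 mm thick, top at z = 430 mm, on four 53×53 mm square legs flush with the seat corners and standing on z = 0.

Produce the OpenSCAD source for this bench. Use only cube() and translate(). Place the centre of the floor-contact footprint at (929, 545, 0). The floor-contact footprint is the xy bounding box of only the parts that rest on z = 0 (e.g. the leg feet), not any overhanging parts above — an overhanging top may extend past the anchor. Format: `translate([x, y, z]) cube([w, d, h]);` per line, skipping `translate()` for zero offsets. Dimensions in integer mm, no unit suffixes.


translate([133, 353, 389]) cube([1592, 384, 41]);
translate([133, 353, 0]) cube([53, 53, 389]);
translate([133, 684, 0]) cube([53, 53, 389]);
translate([1672, 353, 0]) cube([53, 53, 389]);
translate([1672, 684, 0]) cube([53, 53, 389]);


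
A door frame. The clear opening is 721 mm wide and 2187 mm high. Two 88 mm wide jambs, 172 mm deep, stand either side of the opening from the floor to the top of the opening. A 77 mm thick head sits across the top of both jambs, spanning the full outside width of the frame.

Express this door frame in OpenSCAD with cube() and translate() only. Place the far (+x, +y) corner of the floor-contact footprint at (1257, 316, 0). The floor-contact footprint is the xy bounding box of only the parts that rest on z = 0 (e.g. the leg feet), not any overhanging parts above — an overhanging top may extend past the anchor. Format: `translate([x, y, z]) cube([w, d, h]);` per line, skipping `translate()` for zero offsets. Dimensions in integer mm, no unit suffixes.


translate([360, 144, 0]) cube([88, 172, 2187]);
translate([1169, 144, 0]) cube([88, 172, 2187]);
translate([360, 144, 2187]) cube([897, 172, 77]);


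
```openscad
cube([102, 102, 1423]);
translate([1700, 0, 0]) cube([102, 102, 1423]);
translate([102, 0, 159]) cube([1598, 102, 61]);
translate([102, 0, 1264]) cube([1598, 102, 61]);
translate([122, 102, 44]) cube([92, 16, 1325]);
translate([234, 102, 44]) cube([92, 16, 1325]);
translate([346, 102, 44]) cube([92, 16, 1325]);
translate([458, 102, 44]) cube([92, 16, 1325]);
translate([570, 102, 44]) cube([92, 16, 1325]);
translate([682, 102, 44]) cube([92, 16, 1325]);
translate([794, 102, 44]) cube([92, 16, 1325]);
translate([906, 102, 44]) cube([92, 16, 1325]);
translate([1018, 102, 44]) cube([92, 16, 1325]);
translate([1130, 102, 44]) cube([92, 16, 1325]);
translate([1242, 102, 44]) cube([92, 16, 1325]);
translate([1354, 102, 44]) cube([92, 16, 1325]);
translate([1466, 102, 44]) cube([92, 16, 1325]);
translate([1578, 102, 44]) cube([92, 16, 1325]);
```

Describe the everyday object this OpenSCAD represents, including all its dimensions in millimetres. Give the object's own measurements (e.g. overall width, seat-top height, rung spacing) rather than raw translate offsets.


A fence section. Two 102×102 mm posts, 1423 mm tall, stand on the floor with a clear span of 1598 mm between their inner faces. Two horizontal rails of 102×61 mm section span the gap between the posts with their undersides at z = 159 mm and z = 1264 mm, flush with the posts' −y face. 14 pickets, each 92 mm wide, 16 mm thick and 1325 mm tall, are fixed to the +y face of the rails with their bottoms at z = 44 mm, spaced across the span with a 20 mm gap after the −x post and between neighbouring pickets, with 30 mm left before the +x post.


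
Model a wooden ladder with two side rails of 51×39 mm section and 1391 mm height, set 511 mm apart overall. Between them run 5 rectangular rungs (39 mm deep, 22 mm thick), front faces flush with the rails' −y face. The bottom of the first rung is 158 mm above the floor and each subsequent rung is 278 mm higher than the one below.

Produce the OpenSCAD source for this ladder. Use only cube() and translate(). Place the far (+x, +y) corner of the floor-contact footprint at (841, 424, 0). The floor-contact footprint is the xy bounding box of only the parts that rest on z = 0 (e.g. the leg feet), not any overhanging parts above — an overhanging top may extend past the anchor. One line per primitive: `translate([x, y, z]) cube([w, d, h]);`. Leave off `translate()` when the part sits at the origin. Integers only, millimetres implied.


translate([330, 385, 0]) cube([51, 39, 1391]);
translate([790, 385, 0]) cube([51, 39, 1391]);
translate([381, 385, 158]) cube([409, 39, 22]);
translate([381, 385, 436]) cube([409, 39, 22]);
translate([381, 385, 714]) cube([409, 39, 22]);
translate([381, 385, 992]) cube([409, 39, 22]);
translate([381, 385, 1270]) cube([409, 39, 22]);


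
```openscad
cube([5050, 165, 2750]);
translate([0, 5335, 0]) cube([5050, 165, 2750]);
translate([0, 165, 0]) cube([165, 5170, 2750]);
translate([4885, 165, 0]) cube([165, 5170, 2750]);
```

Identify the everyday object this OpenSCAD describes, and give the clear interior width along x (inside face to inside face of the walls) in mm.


A house (or room) frame. The interior width is 4720 mm.

Four 2750 mm walls enclosing a rectangle with no floor or roof — a room or house frame. Outside width is 5050 mm and wall thickness is 165 mm, so the interior width is 5050 − 2 × 165 = 4720 mm.


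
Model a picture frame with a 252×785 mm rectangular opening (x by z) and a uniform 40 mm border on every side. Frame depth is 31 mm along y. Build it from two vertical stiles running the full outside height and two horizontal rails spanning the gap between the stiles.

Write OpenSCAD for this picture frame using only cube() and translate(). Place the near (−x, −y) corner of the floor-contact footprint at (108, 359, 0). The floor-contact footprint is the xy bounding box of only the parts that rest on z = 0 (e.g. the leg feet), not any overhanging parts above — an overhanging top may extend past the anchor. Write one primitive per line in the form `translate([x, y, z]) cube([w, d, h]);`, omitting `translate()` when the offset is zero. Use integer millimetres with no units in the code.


translate([108, 359, 0]) cube([40, 31, 865]);
translate([400, 359, 0]) cube([40, 31, 865]);
translate([148, 359, 0]) cube([252, 31, 40]);
translate([148, 359, 825]) cube([252, 31, 40]);


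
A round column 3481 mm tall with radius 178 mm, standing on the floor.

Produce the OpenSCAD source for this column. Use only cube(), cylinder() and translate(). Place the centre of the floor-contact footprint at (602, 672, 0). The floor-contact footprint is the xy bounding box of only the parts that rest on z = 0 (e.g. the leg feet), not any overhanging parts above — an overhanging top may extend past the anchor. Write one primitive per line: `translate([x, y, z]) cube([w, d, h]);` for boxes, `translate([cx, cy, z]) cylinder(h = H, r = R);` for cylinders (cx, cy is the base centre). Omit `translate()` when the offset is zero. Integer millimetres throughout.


translate([602, 672, 0]) cylinder(h = 3481, r = 178);
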